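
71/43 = 1.65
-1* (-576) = 576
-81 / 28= -2.89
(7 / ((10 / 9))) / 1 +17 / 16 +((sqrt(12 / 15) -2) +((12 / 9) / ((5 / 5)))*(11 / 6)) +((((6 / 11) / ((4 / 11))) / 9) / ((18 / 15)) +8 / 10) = 2*sqrt(5) / 5 +2099 / 240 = 9.64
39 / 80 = 0.49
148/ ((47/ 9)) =1332/ 47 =28.34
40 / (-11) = -40 / 11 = -3.64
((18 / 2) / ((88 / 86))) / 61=387 / 2684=0.14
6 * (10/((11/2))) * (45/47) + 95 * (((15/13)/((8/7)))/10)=2154615/107536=20.04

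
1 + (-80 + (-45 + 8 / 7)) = -860 / 7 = -122.86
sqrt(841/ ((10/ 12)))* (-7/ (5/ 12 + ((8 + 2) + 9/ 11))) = -26796* sqrt(30)/ 7415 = -19.79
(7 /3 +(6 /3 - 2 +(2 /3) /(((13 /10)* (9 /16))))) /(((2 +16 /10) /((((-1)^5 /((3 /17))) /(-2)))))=96815 /37908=2.55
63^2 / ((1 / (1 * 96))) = 381024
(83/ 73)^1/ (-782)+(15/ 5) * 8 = 1369981/ 57086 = 24.00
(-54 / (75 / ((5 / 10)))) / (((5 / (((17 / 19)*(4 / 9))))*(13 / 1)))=-68 / 30875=-0.00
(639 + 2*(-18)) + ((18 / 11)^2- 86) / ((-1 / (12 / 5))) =485799 / 605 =802.97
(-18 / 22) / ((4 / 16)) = -36 / 11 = -3.27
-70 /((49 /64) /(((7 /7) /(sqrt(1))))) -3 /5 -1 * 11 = -3606 /35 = -103.03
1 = 1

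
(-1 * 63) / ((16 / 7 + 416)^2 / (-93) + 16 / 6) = 287091 / 8561032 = 0.03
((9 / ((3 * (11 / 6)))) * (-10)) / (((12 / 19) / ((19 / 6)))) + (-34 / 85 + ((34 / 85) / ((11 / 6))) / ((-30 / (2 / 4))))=-45347 / 550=-82.45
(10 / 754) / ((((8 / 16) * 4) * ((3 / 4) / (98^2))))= 96040 / 1131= 84.92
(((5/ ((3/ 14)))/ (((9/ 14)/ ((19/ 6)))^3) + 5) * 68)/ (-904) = -2804657195/ 13345074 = -210.16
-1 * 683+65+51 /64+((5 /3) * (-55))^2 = 4484491 /576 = 7785.57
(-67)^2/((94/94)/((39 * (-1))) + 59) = 175071/2300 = 76.12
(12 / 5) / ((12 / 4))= 4 / 5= 0.80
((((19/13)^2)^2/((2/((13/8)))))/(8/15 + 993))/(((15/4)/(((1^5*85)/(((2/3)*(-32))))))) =-33231855/8381924096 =-0.00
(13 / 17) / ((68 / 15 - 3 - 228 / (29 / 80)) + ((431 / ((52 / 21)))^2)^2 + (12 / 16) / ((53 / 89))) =2191400989440 / 2630268059908828140367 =0.00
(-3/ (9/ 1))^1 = -1/ 3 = -0.33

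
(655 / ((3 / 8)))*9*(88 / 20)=69168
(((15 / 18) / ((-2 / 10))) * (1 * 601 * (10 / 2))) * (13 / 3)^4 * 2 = -2145645125 / 243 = -8829815.33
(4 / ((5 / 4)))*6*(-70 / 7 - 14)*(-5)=2304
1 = 1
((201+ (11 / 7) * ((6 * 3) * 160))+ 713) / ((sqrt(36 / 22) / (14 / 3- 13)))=-475975 * sqrt(22) / 63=-35436.84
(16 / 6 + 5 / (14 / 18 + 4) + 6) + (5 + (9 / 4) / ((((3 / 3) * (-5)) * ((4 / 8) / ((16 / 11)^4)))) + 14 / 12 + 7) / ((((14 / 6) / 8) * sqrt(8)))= 1253 / 129 + 573389 * sqrt(2) / 73205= 20.79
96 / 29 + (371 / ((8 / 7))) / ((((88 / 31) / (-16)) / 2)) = -3656.10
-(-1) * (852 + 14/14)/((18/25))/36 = 21325/648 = 32.91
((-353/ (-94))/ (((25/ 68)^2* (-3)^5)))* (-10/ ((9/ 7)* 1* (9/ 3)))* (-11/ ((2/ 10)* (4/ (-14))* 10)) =219948652/ 38545875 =5.71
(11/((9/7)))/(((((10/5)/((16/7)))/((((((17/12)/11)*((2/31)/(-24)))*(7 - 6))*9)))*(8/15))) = -85/1488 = -0.06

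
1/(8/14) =7/4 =1.75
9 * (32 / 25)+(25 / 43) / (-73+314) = 2985169 / 259075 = 11.52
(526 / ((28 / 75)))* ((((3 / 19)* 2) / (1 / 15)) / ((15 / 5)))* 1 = 295875 / 133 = 2224.62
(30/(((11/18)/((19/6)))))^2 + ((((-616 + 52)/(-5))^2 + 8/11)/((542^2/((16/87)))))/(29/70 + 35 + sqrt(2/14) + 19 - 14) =8592681577953280132/355567341216505 - 13514368 * sqrt(7)/19394582248173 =24166.12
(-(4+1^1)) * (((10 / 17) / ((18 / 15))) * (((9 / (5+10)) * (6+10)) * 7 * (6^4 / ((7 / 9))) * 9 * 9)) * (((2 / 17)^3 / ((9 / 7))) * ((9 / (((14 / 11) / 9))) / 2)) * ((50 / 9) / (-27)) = 15396480000 / 83521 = 184342.62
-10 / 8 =-5 / 4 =-1.25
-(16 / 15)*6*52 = -1664 / 5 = -332.80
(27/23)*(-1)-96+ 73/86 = -190531/1978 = -96.33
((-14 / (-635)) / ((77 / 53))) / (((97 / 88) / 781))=662288 / 61595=10.75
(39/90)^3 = 2197/27000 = 0.08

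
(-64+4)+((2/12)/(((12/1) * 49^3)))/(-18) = -9148386241/152473104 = -60.00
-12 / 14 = -6 / 7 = -0.86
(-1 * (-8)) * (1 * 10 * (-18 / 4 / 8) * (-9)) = 405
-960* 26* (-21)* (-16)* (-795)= 6667315200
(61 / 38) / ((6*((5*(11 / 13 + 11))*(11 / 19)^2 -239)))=-15067 / 12341484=-0.00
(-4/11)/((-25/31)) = 124/275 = 0.45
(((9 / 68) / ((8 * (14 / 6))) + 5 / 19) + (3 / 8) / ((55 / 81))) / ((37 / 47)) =153836029 / 147236320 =1.04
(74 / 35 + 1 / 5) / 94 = 81 / 3290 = 0.02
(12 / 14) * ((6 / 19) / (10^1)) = 18 / 665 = 0.03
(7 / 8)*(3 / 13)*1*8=21 / 13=1.62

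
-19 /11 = -1.73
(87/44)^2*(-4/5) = -7569/2420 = -3.13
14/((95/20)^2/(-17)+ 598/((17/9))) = 3808/85751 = 0.04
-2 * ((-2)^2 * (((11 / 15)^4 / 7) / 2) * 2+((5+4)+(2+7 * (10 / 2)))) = -32719628 / 354375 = -92.33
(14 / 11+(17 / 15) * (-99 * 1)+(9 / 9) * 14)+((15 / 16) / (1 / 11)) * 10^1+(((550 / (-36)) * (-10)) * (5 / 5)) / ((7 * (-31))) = 4720831 / 859320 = 5.49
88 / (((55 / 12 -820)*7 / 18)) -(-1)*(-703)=-48170993 / 68495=-703.28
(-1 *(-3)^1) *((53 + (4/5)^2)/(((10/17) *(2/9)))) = 615519/500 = 1231.04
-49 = -49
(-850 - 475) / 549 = -1325 / 549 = -2.41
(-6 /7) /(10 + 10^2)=-3 /385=-0.01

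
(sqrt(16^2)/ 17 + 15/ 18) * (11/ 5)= 1991/ 510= 3.90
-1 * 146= -146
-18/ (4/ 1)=-9/ 2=-4.50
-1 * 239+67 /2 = -411 /2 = -205.50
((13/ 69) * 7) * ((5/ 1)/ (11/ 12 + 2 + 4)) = 1820/ 1909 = 0.95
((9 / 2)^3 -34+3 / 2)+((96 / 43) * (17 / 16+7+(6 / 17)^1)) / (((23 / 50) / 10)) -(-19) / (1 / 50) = 190600097 / 134504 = 1417.06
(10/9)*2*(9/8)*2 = 5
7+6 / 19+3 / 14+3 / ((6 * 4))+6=14529 / 1064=13.66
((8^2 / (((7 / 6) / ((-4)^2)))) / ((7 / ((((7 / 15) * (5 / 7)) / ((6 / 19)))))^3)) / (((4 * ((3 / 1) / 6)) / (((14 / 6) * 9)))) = 877952 / 27783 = 31.60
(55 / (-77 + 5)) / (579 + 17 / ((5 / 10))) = -55 / 44136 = -0.00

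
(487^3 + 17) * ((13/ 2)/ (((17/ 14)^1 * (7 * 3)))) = 500505720/ 17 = 29441512.94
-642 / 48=-13.38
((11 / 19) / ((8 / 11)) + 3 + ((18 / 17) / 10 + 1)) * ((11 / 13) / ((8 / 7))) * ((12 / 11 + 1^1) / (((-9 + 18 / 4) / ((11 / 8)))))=-12462527 / 5374720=-2.32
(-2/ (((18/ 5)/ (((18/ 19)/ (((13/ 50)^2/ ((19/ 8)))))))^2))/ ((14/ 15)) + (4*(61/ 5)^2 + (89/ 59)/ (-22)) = 5347353503403/ 12975262300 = 412.12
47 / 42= 1.12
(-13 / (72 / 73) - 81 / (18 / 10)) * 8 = -4189 / 9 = -465.44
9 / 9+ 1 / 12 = 13 / 12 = 1.08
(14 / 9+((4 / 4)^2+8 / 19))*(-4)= -2036 / 171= -11.91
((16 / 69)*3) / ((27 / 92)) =2.37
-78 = -78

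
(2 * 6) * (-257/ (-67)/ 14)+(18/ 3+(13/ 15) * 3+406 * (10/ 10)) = 979947/ 2345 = 417.89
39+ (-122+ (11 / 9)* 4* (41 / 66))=-2159 / 27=-79.96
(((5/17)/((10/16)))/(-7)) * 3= -24/119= -0.20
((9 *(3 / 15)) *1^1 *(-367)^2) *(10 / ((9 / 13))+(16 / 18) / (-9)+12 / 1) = 287426326 / 45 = 6387251.69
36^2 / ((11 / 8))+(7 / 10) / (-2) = 207283 / 220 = 942.20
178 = 178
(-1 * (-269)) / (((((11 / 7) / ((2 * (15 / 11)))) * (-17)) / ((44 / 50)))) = -22596 / 935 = -24.17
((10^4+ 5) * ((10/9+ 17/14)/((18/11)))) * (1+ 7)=21497410/189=113742.91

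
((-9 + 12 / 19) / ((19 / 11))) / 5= -1749 / 1805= -0.97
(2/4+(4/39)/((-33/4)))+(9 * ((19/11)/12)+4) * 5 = 138815/5148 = 26.96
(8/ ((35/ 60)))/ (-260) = -24/ 455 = -0.05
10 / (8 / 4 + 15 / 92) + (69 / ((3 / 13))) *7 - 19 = 413646 / 199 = 2078.62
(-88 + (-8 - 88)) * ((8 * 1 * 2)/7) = -2944/7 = -420.57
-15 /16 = -0.94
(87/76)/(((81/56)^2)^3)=0.13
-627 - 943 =-1570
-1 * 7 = -7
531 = 531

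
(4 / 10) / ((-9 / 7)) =-14 / 45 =-0.31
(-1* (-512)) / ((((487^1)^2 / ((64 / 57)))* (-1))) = -32768 / 13518633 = -0.00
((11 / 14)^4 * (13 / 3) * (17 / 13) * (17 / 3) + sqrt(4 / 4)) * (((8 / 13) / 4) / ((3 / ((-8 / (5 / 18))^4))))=9111218577408 / 19508125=467047.38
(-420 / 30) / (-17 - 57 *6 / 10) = 35 / 128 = 0.27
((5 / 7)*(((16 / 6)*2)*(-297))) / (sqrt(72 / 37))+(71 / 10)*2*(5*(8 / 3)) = 568 / 3 - 660*sqrt(74) / 7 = -621.74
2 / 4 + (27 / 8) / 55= 0.56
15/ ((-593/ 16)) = -240/ 593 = -0.40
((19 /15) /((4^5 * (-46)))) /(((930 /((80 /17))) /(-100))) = 95 /6981696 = 0.00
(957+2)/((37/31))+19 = 30432/37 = 822.49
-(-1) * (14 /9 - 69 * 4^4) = -158962 /9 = -17662.44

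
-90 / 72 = -5 / 4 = -1.25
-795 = -795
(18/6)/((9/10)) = 10/3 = 3.33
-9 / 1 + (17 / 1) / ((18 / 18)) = 8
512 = 512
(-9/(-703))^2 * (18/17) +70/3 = 588113084/25204659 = 23.33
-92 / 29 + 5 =53 / 29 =1.83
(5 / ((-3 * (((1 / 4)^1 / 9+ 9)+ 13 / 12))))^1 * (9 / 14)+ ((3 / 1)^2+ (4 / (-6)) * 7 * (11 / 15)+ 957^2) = 915854.47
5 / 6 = 0.83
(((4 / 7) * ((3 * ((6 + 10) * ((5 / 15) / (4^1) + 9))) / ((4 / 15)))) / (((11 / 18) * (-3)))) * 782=-30685680 / 77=-398515.32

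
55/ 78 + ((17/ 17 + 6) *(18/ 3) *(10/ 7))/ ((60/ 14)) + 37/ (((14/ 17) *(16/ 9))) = 349243/ 8736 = 39.98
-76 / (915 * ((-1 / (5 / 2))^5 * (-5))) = -2375 / 1464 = -1.62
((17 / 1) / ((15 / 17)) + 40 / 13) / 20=4357 / 3900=1.12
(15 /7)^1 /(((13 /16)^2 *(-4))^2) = 61440 /199927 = 0.31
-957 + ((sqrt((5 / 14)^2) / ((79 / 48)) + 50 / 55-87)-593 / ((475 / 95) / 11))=-71398419 / 30415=-2347.47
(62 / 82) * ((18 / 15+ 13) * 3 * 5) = 6603 / 41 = 161.05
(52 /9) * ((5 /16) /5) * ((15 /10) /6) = 0.09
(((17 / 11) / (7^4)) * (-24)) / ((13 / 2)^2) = -0.00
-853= -853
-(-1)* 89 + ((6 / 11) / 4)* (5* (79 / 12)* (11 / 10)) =1503 / 16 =93.94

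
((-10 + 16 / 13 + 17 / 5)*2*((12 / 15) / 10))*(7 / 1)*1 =-9772 / 1625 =-6.01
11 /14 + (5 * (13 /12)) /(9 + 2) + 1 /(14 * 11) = 1.28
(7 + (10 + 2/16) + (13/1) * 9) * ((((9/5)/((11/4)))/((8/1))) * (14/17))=67599/7480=9.04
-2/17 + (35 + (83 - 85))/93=125/527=0.24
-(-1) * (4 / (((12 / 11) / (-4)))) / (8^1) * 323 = -3553 / 6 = -592.17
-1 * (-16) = 16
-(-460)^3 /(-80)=-1216700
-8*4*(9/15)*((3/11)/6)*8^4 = -196608/55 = -3574.69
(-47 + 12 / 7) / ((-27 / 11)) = 3487 / 189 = 18.45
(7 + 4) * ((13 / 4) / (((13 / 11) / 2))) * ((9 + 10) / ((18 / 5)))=11495 / 36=319.31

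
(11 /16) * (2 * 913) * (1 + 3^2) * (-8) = -100430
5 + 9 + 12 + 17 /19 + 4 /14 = 3615 /133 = 27.18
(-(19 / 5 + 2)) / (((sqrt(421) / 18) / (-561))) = 292842 * sqrt(421) / 2105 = 2854.45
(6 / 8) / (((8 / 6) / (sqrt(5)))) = 9*sqrt(5) / 16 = 1.26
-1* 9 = -9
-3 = -3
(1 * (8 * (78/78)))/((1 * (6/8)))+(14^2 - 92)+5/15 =115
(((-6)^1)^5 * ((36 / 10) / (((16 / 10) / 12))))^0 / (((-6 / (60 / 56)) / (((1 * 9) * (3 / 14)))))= -135 / 392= -0.34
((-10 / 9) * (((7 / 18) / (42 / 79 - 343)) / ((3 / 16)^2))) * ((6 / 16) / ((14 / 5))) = 0.00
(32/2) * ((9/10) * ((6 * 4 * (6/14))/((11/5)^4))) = 648000/102487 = 6.32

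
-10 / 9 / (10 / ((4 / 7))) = -4 / 63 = -0.06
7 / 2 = 3.50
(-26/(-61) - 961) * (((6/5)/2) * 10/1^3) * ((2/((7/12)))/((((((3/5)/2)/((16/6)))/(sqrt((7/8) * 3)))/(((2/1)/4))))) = -9375200 * sqrt(42)/427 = -142290.96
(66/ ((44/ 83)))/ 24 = 83/ 16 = 5.19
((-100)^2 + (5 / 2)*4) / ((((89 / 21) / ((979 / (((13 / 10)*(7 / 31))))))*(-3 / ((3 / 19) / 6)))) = -1312850 / 19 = -69097.37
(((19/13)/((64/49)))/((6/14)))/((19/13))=343/192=1.79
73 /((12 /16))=292 /3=97.33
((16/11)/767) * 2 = 32/8437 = 0.00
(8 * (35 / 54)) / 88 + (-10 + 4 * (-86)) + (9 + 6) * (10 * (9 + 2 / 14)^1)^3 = 2335630927337 / 203742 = 11463669.38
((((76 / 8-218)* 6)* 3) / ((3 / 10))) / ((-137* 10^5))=1251 / 1370000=0.00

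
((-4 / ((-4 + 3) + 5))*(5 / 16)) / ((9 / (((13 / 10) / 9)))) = -13 / 2592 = -0.01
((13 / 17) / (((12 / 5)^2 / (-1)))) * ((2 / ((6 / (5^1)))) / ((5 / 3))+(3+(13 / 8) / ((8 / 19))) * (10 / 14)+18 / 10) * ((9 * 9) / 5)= -2017899 / 121856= -16.56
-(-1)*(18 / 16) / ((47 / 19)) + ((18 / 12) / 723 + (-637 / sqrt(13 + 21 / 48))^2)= 588315520049 / 19482440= 30197.22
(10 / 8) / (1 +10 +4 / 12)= 15 / 136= 0.11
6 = 6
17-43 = -26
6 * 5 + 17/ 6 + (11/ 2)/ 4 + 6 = 965/ 24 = 40.21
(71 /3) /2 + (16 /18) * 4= 15.39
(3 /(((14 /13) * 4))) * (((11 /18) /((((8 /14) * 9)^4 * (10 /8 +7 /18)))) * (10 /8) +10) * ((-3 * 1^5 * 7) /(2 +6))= -25767026155 /1409384448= -18.28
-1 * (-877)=877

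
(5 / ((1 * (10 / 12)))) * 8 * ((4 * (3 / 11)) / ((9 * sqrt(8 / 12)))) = 32 * sqrt(6) / 11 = 7.13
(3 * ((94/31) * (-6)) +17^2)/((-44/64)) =-116272/341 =-340.97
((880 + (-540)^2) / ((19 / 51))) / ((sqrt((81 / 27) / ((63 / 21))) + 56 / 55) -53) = -205101600 / 13319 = -15399.17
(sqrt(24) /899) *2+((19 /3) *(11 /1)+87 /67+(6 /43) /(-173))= 4 *sqrt(6) /899+106108690 /1495239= 70.98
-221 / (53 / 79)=-329.42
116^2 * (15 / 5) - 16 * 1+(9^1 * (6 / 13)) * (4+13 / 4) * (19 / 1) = 1064029 / 26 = 40924.19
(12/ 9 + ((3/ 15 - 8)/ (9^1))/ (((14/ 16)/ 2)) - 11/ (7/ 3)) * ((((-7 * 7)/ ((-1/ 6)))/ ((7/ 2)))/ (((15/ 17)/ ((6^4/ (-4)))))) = 4134672/ 25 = 165386.88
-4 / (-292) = 1 / 73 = 0.01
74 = 74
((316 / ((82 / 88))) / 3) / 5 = 22.61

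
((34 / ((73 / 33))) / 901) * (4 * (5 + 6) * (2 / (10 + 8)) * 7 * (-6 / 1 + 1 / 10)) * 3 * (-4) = 799568 / 19345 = 41.33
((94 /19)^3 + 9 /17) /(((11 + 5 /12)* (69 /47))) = 2666151892 /367416053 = 7.26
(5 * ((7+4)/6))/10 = 11/12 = 0.92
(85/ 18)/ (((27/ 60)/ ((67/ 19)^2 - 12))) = 133450/ 29241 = 4.56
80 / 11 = 7.27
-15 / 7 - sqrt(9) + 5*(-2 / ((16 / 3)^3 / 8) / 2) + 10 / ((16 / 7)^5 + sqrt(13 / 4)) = -82623298410928339 / 15749437608995328 - 5649504980*sqrt(13) / 4394374332867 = -5.25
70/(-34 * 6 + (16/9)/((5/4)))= -1575/4558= -0.35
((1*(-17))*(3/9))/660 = -17/1980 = -0.01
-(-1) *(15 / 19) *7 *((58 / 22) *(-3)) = -9135 / 209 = -43.71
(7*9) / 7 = 9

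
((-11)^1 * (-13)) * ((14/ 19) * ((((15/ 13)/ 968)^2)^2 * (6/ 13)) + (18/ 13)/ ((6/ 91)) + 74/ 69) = 2358368707701484807529/ 747179337943593984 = 3156.36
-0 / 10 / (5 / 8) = 0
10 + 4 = 14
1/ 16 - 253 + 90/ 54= -12061/ 48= -251.27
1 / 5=0.20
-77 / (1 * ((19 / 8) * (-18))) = 308 / 171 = 1.80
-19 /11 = -1.73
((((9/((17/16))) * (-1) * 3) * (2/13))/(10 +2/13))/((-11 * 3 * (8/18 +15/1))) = 0.00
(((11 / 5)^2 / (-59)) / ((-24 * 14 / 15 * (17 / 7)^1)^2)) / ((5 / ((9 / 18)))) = -121 / 43650560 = -0.00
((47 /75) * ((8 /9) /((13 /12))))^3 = 3402072064 /25025203125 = 0.14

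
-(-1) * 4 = 4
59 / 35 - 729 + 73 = -22901 / 35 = -654.31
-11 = -11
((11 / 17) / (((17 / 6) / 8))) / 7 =528 / 2023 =0.26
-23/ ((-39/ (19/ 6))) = 437/ 234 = 1.87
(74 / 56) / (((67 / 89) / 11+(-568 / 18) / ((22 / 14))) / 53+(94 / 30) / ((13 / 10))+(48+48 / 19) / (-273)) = 4267757637 / 5967065684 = 0.72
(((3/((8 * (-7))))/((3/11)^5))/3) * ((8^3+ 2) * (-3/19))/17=41390107/732564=56.50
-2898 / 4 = -724.50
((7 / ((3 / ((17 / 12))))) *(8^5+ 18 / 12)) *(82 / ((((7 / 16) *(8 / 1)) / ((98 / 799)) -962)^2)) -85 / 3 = -111527509019 / 6148284921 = -18.14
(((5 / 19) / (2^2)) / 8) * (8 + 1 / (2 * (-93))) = 7435 / 113088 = 0.07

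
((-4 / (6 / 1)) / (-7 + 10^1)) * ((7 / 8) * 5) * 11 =-385 / 36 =-10.69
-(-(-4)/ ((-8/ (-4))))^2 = -4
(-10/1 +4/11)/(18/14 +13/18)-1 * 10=-41186/2783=-14.80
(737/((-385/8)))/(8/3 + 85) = -1608/9205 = -0.17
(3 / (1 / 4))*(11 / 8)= 33 / 2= 16.50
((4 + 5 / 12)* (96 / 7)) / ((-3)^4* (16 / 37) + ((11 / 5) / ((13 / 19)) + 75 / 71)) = 36200060 / 23486603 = 1.54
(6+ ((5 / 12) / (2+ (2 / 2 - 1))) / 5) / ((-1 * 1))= -145 / 24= -6.04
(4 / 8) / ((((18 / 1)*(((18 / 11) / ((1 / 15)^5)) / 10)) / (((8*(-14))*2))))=-616 / 12301875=-0.00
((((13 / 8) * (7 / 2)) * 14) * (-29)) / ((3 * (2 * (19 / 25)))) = -461825 / 912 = -506.39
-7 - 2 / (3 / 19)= -59 / 3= -19.67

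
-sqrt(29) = -5.39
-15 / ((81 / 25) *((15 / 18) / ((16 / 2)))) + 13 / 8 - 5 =-3443 / 72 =-47.82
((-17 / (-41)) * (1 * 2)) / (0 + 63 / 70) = 340 / 369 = 0.92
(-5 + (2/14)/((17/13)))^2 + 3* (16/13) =5083140/184093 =27.61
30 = 30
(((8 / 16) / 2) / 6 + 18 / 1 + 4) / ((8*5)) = 529 / 960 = 0.55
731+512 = 1243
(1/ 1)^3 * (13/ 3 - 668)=-1991/ 3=-663.67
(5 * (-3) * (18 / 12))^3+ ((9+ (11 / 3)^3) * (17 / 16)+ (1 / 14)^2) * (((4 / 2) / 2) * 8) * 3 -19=-35008157 / 3528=-9922.95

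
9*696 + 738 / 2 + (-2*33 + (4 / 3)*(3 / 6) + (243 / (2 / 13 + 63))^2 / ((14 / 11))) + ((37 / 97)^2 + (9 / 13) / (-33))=250612640676257045 / 38090362924614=6579.42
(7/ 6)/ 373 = 7/ 2238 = 0.00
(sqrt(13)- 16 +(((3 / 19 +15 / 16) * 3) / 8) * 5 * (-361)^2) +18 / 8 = sqrt(13) +34258945 / 128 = 267651.61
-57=-57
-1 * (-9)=9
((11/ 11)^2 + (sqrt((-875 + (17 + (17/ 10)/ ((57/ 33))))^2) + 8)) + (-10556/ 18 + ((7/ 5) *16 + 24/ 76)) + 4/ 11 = 302.65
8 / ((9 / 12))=32 / 3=10.67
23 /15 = 1.53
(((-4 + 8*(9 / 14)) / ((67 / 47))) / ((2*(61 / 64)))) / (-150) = -6016 / 2145675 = -0.00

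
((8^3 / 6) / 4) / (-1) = -64 / 3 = -21.33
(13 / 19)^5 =371293 / 2476099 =0.15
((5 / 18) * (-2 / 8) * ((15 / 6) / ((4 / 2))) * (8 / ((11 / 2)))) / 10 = -5 / 396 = -0.01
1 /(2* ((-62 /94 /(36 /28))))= -423 /434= -0.97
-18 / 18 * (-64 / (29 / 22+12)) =1408 / 293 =4.81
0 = 0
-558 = -558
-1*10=-10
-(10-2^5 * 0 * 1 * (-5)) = -10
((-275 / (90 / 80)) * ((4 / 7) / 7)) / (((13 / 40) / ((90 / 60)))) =-176000 / 1911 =-92.10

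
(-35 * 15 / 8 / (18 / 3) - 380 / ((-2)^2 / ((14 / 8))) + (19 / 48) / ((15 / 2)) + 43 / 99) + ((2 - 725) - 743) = -1642.70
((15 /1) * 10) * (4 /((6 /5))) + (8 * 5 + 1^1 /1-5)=536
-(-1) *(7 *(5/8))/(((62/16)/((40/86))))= 700/1333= 0.53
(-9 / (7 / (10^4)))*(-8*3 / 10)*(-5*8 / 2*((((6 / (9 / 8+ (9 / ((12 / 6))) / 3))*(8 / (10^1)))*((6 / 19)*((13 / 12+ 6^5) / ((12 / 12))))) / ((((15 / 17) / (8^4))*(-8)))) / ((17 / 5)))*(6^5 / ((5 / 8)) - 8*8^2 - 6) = 5250707478282240000 / 931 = 5639857656586723.95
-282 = -282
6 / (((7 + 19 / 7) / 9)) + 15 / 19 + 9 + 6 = 21.35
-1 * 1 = -1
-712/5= -142.40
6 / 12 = 1 / 2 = 0.50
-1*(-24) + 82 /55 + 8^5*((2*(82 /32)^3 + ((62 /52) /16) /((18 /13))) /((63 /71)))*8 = 310541889974 /31185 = 9958053.23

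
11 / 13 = 0.85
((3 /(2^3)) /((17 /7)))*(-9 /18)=-21 /272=-0.08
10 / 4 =5 / 2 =2.50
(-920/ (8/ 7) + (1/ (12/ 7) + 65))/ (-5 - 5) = 8873/ 120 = 73.94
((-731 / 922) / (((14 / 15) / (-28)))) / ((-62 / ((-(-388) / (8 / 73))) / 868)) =-543502155 / 461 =-1178963.46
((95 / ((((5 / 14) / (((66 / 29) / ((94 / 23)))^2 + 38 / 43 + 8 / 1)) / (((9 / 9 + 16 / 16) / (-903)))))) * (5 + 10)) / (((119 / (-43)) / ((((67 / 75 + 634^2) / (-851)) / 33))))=-10451637386524052 / 24872303680785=-420.21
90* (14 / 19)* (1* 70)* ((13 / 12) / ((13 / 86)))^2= 4530050 / 19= 238423.68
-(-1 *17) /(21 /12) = 68 /7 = 9.71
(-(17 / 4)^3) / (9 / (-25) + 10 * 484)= -0.02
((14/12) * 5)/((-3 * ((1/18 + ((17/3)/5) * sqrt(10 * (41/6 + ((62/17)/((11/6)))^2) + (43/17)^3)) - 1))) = -3850 * sqrt(11286496146)/2640784327 - 30597875/2640784327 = -0.17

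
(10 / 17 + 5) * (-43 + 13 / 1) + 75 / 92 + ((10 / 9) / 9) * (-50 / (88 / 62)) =-238544675 / 1393524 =-171.18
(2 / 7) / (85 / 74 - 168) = -148 / 86429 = -0.00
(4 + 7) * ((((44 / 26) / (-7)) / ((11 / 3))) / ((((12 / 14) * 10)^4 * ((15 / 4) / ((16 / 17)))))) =-3773 / 111881250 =-0.00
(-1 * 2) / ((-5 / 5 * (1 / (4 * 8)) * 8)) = 8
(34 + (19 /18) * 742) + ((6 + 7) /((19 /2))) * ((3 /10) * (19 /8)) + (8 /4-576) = 87911 /360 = 244.20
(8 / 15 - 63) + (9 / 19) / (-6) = -35651 / 570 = -62.55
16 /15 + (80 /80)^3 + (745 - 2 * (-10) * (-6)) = 9406 /15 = 627.07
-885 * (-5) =4425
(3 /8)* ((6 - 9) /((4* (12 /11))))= -33 /128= -0.26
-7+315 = 308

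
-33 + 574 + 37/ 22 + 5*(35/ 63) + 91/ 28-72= 188777/ 396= 476.71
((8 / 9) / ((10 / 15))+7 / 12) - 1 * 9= -85 / 12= -7.08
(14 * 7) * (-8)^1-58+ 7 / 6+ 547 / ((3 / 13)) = 3059 / 2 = 1529.50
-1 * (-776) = 776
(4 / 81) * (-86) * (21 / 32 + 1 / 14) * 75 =-175225 / 756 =-231.78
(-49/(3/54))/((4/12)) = -2646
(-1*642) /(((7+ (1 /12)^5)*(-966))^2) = -1104192995328 /78643130204130625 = -0.00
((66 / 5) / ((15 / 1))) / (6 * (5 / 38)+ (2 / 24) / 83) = 416328 / 373975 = 1.11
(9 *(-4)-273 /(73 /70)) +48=-18234 /73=-249.78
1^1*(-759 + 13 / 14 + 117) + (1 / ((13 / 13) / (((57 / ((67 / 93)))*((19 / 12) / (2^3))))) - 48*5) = -12988109 / 15008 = -865.41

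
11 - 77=-66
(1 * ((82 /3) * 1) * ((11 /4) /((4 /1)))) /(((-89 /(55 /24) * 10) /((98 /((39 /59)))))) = -14342251 /1999296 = -7.17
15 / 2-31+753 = 1459 / 2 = 729.50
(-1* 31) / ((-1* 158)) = 0.20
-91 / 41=-2.22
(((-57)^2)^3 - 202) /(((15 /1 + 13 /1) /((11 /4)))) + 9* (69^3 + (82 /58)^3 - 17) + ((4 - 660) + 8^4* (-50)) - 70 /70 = 9208531051147009 /2731568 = 3371152045.69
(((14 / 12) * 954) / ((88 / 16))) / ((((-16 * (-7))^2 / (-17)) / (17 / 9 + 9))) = -2.99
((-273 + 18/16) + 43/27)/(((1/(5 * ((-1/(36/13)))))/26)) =49331945/3888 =12688.26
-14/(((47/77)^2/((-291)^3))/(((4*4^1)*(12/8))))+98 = 22223066238.62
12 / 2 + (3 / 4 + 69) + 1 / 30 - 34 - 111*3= -17473 / 60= -291.22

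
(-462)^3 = -98611128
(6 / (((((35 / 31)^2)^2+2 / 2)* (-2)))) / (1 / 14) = -19393941 / 1212073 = -16.00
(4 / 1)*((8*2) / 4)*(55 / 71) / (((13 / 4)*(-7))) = -3520 / 6461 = -0.54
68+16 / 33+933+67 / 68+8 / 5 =11265667 / 11220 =1004.07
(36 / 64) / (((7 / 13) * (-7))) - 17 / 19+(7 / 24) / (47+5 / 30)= -4374865 / 4215568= -1.04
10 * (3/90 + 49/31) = 1501/93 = 16.14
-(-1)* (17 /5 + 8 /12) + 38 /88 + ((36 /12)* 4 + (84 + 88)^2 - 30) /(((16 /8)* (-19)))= -9700369 /12540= -773.55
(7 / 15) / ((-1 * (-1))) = 7 / 15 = 0.47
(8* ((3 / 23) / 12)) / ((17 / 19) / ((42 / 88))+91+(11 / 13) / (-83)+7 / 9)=2583126 / 2781732493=0.00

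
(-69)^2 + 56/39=185735/39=4762.44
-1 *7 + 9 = 2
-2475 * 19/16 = -47025/16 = -2939.06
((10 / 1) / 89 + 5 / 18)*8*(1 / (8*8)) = 625 / 12816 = 0.05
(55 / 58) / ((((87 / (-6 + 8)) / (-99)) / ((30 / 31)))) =-54450 / 26071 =-2.09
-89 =-89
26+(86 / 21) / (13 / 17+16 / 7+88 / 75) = 26.97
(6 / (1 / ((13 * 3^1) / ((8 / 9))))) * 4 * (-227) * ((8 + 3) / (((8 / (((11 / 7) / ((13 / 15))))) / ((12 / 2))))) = -100117215 / 28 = -3575614.82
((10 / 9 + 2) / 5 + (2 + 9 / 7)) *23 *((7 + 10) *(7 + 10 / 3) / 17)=877703 / 945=928.79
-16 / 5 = -3.20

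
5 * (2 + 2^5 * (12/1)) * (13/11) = 2280.91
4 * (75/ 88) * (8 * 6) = 1800/ 11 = 163.64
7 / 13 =0.54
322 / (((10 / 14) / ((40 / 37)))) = 18032 / 37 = 487.35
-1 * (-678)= 678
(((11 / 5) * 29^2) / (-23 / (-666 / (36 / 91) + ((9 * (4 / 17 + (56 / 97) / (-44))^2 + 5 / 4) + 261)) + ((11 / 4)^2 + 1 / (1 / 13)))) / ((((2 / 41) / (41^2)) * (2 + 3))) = 619658.72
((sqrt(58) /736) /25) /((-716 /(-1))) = sqrt(58) /13174400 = 0.00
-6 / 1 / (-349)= 6 / 349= 0.02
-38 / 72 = -19 / 36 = -0.53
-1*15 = -15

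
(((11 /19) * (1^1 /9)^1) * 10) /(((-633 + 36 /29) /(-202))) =644380 /3132891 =0.21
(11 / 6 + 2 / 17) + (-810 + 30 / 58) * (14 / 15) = -2229049 / 2958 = -753.57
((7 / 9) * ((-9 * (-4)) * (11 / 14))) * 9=198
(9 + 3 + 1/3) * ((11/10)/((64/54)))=3663/320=11.45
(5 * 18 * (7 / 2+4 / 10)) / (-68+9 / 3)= -27 / 5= -5.40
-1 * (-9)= 9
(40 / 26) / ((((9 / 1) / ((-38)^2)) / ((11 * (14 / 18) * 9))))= 2223760 / 117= 19006.50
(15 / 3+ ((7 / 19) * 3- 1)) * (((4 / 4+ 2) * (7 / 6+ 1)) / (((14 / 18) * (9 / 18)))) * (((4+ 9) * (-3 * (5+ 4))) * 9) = -35851491 / 133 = -269560.08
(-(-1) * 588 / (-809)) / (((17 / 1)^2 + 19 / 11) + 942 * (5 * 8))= -1078 / 56316917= -0.00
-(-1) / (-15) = -1 / 15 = -0.07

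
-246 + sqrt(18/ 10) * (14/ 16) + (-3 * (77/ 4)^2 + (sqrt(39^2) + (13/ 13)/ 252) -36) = -1365521/ 1008 + 21 * sqrt(5)/ 40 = -1353.51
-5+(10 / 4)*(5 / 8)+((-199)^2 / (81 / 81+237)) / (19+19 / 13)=1188767 / 253232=4.69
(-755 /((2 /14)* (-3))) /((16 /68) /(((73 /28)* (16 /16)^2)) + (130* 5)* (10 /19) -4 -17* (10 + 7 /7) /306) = 106812870 /20468321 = 5.22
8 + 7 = 15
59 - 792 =-733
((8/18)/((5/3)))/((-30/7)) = -14/225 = -0.06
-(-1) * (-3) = -3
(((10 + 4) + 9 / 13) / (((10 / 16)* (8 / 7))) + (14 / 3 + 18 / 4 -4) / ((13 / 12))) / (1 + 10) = 1647 / 715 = 2.30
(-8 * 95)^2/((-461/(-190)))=109744000/461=238056.40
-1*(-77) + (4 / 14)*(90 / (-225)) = 2691 / 35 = 76.89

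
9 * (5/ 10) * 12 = 54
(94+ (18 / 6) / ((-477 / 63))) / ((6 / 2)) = 4961 / 159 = 31.20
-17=-17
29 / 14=2.07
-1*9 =-9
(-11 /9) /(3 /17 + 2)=-187 /333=-0.56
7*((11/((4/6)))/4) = 231/8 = 28.88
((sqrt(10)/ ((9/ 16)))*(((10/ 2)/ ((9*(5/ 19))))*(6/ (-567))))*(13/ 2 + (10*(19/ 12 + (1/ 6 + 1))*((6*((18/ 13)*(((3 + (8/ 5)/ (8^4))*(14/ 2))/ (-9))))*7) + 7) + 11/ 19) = 235093123*sqrt(10)/ 1592136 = 466.94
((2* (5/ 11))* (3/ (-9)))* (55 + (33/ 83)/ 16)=-33215/ 1992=-16.67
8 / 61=0.13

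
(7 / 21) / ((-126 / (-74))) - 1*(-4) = 793 / 189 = 4.20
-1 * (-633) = 633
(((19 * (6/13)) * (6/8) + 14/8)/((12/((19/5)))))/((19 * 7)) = 433/21840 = 0.02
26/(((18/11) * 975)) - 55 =-37114/675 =-54.98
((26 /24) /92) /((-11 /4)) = -13 /3036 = -0.00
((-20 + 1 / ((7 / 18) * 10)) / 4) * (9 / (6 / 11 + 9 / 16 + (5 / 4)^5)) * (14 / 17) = -35025408 / 3982675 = -8.79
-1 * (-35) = 35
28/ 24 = 1.17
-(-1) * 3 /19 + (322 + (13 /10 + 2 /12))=92233 /285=323.62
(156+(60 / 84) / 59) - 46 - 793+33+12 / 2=-265967 / 413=-643.99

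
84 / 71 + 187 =13361 / 71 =188.18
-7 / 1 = -7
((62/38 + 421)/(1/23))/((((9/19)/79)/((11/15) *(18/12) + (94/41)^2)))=51967019467/5043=10304782.76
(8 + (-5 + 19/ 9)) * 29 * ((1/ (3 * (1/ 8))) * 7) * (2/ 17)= 149408/ 459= 325.51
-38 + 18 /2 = -29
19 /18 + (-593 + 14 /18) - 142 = -4399 /6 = -733.17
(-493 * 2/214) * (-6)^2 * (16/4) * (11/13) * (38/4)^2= -70477308/1391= -50666.65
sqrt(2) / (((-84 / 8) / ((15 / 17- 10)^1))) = 310*sqrt(2) / 357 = 1.23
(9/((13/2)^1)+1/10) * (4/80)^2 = 193/52000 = 0.00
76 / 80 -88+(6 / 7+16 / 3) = -33961 / 420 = -80.86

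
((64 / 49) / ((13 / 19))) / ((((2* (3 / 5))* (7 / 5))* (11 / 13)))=15200 / 11319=1.34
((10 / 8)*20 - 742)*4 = -2868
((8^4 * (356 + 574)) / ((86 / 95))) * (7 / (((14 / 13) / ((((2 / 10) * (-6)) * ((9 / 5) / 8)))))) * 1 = -317551104 / 43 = -7384909.40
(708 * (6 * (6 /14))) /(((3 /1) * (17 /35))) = 21240 /17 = 1249.41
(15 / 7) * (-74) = -1110 / 7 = -158.57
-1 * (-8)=8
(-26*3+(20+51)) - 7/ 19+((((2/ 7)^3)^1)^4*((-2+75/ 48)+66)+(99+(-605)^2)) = 96282983493293752/ 262984456819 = 366116.63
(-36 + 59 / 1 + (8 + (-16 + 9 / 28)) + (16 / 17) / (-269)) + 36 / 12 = 2345501 / 128044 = 18.32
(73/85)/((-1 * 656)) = -73/55760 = -0.00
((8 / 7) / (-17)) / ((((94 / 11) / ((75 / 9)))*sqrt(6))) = -550*sqrt(6) / 50337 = -0.03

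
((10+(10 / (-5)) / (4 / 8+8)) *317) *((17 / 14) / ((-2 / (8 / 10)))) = -52622 / 35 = -1503.49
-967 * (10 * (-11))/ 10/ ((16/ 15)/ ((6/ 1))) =478665/ 8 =59833.12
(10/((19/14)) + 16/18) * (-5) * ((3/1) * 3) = -7060/19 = -371.58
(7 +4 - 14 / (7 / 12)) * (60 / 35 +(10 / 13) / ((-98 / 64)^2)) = -63748 / 2401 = -26.55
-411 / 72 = -5.71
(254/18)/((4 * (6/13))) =1651/216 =7.64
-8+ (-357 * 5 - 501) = -2294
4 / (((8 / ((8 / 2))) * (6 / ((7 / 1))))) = 7 / 3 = 2.33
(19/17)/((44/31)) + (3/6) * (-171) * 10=-854.21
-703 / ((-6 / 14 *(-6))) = -4921 / 18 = -273.39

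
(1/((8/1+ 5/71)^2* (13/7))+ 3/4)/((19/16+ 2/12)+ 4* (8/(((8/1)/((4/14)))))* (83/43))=15586958716/73182454683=0.21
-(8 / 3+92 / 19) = -428 / 57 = -7.51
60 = 60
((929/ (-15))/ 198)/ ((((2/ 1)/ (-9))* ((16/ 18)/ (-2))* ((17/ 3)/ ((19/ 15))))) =-52953/ 74800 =-0.71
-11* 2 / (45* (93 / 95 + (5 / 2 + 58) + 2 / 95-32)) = -44 / 2655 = -0.02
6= 6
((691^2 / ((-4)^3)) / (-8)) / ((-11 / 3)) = -1432443 / 5632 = -254.34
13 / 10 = 1.30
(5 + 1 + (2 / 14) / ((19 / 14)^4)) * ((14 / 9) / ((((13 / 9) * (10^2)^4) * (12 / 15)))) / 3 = 2755949 / 101650380000000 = 0.00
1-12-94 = -105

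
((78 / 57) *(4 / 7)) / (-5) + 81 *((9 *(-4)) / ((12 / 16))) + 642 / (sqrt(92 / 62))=-2585624 / 665 + 321 *sqrt(1426) / 23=-3361.12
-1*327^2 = -106929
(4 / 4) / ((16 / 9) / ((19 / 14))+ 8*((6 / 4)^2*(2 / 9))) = 171 / 908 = 0.19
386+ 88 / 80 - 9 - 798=-419.90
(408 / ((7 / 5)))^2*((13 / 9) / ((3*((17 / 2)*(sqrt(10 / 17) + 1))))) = 12022400 / 1029 - 707200*sqrt(170) / 1029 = 2722.68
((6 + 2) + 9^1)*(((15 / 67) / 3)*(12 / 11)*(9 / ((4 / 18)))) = 41310 / 737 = 56.05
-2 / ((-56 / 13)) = 13 / 28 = 0.46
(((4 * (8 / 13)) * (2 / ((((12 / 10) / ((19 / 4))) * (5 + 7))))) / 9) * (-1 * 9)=-190 / 117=-1.62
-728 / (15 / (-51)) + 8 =12416 / 5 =2483.20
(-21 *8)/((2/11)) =-924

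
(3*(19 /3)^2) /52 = 361 /156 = 2.31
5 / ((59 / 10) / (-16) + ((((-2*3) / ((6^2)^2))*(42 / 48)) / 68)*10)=-1468800 / 108499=-13.54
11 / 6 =1.83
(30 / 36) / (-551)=-5 / 3306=-0.00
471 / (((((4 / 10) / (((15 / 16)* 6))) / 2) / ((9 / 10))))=190755 / 16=11922.19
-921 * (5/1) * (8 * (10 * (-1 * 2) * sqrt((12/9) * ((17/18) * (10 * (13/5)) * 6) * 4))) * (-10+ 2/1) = -165230217.85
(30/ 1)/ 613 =30/ 613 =0.05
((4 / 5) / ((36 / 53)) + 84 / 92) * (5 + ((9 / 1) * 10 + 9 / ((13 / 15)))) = 592936 / 2691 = 220.34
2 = 2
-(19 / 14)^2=-361 / 196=-1.84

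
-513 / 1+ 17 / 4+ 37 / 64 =-508.17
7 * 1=7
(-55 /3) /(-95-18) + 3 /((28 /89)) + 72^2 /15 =16862441 /47460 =355.30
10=10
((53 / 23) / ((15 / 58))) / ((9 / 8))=24592 / 3105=7.92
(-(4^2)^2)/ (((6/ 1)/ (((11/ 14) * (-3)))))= 704/ 7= 100.57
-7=-7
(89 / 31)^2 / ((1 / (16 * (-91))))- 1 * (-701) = -10859315 / 961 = -11300.02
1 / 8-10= -79 / 8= -9.88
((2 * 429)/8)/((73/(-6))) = -1287/146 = -8.82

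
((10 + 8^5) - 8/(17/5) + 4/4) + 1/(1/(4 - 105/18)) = 3343031/102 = 32774.81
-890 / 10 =-89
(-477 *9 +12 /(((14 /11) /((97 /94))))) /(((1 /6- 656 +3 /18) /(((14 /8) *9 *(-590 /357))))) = -1870707690 /11001431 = -170.04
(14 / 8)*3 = 21 / 4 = 5.25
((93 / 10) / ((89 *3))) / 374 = 31 / 332860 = 0.00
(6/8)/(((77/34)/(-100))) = -33.12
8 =8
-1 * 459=-459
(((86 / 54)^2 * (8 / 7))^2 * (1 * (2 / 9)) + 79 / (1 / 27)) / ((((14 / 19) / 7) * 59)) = 9506444372519 / 27655126758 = 343.75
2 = 2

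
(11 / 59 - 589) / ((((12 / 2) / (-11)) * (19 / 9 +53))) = 286605 / 14632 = 19.59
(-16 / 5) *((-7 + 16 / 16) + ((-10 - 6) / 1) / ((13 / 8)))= 3296 / 65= 50.71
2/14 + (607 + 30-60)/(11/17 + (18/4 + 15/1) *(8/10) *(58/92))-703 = -92924395/143444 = -647.81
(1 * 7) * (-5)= -35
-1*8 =-8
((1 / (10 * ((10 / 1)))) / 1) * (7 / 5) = 7 / 500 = 0.01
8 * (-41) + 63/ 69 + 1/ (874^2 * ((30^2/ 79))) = -224868488321/ 687488400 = -327.09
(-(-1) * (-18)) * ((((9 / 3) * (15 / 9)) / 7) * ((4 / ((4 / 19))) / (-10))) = 171 / 7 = 24.43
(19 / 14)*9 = 171 / 14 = 12.21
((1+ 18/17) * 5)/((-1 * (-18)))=175/306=0.57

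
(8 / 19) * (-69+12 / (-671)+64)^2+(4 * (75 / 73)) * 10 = 32284363376 / 624484267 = 51.70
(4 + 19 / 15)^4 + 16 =39760081 / 50625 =785.38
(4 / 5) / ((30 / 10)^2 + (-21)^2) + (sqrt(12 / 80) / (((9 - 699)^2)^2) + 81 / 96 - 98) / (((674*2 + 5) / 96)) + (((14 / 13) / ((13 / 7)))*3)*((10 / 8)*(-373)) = -140281285499 / 171492750 + sqrt(15) / 31946473659375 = -818.00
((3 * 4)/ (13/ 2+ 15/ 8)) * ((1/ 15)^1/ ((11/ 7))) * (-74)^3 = -90770176/ 3685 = -24632.34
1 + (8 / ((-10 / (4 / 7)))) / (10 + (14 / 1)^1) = 103 / 105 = 0.98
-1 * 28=-28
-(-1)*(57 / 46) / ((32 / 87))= 4959 / 1472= 3.37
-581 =-581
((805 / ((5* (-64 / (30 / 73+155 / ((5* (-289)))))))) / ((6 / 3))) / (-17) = 1031527 / 45907072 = 0.02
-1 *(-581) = 581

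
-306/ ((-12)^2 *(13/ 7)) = -119/ 104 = -1.14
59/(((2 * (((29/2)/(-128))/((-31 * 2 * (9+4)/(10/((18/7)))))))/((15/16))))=10271664/203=50599.33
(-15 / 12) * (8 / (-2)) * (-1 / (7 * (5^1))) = -0.14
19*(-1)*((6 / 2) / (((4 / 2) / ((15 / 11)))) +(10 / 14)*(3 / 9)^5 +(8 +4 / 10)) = -198.52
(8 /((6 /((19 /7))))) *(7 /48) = 19 /36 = 0.53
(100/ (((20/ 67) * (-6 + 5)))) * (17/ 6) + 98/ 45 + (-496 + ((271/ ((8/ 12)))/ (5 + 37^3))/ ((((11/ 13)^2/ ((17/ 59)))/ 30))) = -3913636748444/ 2712355965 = -1442.89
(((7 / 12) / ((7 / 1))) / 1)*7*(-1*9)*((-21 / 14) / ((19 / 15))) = 945 / 152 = 6.22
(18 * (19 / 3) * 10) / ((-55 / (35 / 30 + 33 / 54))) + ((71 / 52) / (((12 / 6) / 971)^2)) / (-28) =-2216158447 / 192192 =-11530.96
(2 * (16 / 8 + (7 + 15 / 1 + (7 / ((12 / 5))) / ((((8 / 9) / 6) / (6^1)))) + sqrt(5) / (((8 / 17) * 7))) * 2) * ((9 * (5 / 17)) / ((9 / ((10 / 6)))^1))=25 * sqrt(5) / 42 + 9475 / 34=280.01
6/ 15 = 0.40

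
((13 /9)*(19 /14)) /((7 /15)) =1235 /294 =4.20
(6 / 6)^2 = 1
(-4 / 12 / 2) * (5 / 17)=-0.05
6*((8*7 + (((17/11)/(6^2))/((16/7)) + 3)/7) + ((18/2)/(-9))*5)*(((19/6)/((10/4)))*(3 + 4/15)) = 303383507/237600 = 1276.87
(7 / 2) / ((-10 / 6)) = -21 / 10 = -2.10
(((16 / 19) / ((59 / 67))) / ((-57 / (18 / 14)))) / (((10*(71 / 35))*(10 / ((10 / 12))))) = -134 / 1512229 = -0.00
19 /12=1.58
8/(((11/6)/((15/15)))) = 48/11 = 4.36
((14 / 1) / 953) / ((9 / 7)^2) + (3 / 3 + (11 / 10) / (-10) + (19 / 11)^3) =62182190887 / 10274388300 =6.05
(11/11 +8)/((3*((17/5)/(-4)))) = -60/17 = -3.53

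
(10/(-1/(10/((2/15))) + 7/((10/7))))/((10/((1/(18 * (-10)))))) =-5/4398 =-0.00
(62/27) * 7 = 434/27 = 16.07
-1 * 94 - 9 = -103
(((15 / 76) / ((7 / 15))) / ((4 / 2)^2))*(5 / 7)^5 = 703125 / 35765296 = 0.02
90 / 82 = 45 / 41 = 1.10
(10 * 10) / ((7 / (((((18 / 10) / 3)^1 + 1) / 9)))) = 160 / 63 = 2.54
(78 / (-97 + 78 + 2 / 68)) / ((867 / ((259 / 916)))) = -3367 / 2510985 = -0.00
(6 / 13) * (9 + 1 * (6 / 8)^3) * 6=5427 / 208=26.09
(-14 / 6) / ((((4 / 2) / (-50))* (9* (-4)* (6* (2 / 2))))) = -175 / 648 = -0.27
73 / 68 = 1.07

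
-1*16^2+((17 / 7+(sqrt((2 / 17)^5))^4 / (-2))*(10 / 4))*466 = 36314098124612477 / 14111957303143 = 2573.29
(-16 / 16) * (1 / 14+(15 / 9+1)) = -115 / 42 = -2.74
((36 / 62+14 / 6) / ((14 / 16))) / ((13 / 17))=36856 / 8463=4.35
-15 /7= -2.14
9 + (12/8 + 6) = 33/2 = 16.50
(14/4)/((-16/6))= -21/16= -1.31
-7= -7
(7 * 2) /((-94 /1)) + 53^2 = 132016 /47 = 2808.85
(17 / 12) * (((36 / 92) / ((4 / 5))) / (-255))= -1 / 368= -0.00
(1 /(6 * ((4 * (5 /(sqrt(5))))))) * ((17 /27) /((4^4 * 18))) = 17 * sqrt(5) /14929920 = 0.00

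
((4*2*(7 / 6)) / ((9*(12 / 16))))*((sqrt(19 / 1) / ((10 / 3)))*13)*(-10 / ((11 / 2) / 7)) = -20384*sqrt(19) / 297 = -299.16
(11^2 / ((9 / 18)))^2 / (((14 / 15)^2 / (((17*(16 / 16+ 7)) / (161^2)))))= 448014600 / 1270129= 352.73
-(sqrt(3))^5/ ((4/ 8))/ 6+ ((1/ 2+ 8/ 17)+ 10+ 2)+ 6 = 645/ 34-3* sqrt(3) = 13.77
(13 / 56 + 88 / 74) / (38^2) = 155 / 157472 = 0.00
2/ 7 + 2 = 16/ 7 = 2.29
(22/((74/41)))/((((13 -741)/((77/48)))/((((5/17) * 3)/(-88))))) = 2255/8373248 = 0.00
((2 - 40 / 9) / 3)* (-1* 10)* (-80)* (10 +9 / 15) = -186560 / 27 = -6909.63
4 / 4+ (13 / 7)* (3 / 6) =27 / 14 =1.93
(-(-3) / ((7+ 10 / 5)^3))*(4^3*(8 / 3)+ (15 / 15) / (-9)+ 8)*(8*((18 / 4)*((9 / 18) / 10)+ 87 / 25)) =396929 / 18225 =21.78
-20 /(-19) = 20 /19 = 1.05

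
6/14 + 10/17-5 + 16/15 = -5206/1785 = -2.92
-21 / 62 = -0.34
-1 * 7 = -7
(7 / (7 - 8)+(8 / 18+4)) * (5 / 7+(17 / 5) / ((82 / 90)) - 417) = 2723269 / 2583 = 1054.30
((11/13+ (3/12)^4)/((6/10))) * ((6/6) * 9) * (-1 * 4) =-42435/832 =-51.00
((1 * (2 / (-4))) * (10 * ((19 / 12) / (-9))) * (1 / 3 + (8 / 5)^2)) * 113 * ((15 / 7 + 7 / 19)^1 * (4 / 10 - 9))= -6211.12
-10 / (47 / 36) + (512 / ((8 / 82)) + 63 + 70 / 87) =5304.15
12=12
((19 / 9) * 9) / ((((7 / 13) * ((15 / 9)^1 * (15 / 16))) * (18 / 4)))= 7904 / 1575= 5.02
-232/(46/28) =-3248/23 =-141.22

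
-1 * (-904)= 904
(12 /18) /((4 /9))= 3 /2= 1.50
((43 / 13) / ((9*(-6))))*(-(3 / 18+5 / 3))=473 / 4212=0.11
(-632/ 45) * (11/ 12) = -1738/ 135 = -12.87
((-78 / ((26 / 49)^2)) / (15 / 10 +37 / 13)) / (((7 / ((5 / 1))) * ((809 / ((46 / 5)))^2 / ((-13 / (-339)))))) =-9435244 / 41785339445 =-0.00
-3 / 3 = -1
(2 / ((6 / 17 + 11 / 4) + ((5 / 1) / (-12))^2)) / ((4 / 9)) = 11016 / 8021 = 1.37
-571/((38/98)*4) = -27979/76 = -368.14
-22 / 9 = -2.44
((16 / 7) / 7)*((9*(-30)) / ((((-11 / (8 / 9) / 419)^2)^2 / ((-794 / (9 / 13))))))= 208497032069226168320 / 1568973483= 132887543561.64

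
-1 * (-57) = 57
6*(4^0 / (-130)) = -3 / 65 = -0.05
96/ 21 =32/ 7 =4.57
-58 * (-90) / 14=2610 / 7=372.86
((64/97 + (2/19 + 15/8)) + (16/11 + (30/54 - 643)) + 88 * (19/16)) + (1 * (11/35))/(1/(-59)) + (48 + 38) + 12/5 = -4740888091/10217592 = -463.99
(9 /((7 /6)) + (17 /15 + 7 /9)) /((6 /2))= 3032 /945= 3.21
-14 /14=-1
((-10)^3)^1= -1000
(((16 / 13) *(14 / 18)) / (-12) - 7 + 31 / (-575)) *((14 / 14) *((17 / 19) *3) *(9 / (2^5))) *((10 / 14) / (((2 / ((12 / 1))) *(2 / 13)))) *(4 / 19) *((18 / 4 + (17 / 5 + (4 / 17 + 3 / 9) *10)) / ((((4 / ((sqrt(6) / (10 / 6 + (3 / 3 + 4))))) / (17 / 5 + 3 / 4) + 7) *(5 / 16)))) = -142.69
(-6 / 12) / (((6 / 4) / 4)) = -4 / 3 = -1.33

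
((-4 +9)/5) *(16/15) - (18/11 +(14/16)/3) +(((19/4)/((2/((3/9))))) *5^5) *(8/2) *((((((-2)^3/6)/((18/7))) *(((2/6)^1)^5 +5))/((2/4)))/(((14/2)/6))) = -127074486619/2886840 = -44018.54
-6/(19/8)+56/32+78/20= 1187/380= 3.12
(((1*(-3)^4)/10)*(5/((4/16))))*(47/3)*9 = 22842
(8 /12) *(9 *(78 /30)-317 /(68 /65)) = -95069 /510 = -186.41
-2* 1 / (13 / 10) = -20 / 13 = -1.54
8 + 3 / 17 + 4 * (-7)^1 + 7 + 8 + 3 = -31 / 17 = -1.82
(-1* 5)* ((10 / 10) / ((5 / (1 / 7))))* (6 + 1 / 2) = -13 / 14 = -0.93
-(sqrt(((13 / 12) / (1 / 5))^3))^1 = -65 * sqrt(195) / 72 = -12.61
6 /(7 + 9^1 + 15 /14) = 84 /239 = 0.35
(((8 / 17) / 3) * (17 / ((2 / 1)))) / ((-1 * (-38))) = 2 / 57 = 0.04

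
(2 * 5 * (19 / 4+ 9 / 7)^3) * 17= 410278765 / 10976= 37379.63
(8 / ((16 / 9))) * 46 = 207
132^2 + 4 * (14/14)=17428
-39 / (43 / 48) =-1872 / 43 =-43.53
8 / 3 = 2.67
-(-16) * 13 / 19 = 208 / 19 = 10.95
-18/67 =-0.27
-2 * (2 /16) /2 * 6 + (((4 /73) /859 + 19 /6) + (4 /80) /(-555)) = 420524242 /174011925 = 2.42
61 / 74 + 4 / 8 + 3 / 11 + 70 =71.60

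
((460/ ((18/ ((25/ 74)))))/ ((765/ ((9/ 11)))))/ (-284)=-575/ 17684964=-0.00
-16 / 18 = -8 / 9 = -0.89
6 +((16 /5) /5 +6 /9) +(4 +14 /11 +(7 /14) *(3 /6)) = 42337 /3300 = 12.83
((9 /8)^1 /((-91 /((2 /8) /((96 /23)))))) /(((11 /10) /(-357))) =17595 /73216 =0.24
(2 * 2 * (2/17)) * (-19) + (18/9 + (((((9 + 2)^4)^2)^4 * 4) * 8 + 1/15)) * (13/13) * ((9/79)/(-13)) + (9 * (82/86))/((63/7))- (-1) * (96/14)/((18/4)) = -46672932501778613599311465265022667028528/78827385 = -592090331320500021652519200000000.00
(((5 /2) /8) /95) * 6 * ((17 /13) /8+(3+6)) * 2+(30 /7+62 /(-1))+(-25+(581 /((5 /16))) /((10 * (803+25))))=-23515094389 /286322400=-82.13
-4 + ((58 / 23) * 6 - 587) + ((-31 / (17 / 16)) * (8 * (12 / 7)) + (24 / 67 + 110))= -158741263 / 183379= -865.65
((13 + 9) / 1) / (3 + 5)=11 / 4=2.75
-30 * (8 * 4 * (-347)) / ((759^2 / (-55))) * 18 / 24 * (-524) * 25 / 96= 56821250 / 17457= 3254.93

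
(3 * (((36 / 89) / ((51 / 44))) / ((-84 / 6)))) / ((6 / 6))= -792 / 10591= -0.07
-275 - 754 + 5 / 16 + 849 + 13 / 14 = -20021 / 112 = -178.76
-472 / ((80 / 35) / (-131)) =54103 / 2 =27051.50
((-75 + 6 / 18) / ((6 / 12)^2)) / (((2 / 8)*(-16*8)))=28 / 3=9.33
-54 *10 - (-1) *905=365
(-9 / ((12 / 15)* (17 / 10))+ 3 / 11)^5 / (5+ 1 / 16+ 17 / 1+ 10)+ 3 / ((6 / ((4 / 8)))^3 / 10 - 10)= -51555108109391319 / 160754580964021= -320.71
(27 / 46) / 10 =27 / 460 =0.06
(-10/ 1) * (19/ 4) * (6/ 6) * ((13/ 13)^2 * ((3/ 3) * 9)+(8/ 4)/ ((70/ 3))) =-3021/ 7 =-431.57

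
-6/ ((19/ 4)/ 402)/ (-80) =603/ 95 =6.35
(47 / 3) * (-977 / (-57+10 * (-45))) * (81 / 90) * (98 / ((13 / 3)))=6750093 / 10985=614.48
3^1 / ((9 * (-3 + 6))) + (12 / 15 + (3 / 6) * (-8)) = -139 / 45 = -3.09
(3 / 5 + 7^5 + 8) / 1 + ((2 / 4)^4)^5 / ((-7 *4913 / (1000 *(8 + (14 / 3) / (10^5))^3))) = 16815.60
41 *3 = 123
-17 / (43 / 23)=-391 / 43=-9.09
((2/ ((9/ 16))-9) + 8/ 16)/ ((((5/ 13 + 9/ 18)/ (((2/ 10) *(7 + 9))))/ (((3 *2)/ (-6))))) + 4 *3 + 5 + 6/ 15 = 36521/ 1035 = 35.29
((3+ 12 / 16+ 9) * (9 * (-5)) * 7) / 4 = -16065 / 16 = -1004.06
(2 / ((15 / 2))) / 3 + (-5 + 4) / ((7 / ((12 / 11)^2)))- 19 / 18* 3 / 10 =-60647 / 152460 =-0.40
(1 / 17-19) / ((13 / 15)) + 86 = 14176 / 221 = 64.14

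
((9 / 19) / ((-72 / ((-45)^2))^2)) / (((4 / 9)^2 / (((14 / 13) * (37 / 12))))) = 3186185625 / 505856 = 6298.60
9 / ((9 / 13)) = 13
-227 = -227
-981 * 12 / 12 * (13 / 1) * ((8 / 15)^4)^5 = -1633689772027902164992 / 36947297000885009765625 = -0.04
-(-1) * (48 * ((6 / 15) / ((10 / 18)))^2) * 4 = 62208 / 625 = 99.53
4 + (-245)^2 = 60029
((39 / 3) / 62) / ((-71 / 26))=-169 / 2201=-0.08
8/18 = 4/9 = 0.44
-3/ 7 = -0.43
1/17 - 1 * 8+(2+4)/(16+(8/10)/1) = -1805/238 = -7.58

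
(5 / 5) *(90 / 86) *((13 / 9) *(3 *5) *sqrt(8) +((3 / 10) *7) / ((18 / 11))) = 231 / 172 +1950 *sqrt(2) / 43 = 65.48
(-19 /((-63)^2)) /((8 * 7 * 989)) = -19 /219819096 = -0.00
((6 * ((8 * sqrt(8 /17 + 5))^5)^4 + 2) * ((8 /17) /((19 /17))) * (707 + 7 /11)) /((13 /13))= 20848426841539019829011900916502391262967424 /421342725193841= 49480922761743633475462890000.00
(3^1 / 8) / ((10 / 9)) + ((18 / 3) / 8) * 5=327 / 80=4.09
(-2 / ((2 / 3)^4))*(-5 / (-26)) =-405 / 208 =-1.95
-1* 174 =-174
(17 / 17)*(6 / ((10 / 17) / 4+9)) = 204 / 311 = 0.66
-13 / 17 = -0.76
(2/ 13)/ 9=2/ 117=0.02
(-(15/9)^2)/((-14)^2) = -25/1764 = -0.01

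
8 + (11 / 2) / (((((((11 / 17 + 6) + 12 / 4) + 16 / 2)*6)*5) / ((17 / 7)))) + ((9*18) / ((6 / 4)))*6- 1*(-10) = 83919179 / 126000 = 666.03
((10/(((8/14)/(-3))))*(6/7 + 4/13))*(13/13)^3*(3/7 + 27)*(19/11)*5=-14500800/1001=-14486.31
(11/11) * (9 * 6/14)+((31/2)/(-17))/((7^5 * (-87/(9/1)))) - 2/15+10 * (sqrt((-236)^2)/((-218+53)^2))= 343832546867/90232917390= 3.81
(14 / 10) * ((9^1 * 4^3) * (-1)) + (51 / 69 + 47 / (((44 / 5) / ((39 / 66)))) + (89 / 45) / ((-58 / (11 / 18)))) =-802.53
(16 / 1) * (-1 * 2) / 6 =-16 / 3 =-5.33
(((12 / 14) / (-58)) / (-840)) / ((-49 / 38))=-19 / 1392580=-0.00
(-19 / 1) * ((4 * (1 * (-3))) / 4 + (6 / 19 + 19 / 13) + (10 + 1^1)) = -2415 / 13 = -185.77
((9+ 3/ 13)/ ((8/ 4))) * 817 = 49020/ 13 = 3770.77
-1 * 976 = -976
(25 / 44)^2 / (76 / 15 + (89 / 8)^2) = 37500 / 14965159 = 0.00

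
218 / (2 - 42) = -109 / 20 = -5.45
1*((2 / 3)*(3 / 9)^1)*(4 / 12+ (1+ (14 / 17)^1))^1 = 220 / 459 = 0.48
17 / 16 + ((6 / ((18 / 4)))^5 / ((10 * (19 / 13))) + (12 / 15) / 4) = 572813 / 369360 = 1.55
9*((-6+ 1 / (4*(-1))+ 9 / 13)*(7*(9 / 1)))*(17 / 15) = -928557 / 260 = -3571.37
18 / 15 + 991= 4961 / 5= 992.20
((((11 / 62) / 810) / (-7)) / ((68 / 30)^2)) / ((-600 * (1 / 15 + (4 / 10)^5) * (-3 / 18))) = -6875 / 8681486016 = -0.00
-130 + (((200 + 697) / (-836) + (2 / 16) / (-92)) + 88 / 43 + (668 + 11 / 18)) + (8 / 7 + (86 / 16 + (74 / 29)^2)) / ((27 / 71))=603316311970973 / 1051357351968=573.85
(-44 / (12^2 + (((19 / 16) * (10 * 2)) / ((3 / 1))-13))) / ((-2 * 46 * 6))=22 / 38341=0.00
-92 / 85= -1.08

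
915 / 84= 305 / 28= 10.89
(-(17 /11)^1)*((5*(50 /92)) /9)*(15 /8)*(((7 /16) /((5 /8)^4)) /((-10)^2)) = -476 /18975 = -0.03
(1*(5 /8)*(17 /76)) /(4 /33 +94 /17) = 9537 /385472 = 0.02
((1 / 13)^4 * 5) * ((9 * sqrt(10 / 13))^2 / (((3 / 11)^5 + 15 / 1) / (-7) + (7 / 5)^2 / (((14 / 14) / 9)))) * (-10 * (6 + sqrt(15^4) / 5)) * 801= -2220444360337500 / 7722262088021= -287.54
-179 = -179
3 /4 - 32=-125 /4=-31.25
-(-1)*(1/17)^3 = 1/4913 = 0.00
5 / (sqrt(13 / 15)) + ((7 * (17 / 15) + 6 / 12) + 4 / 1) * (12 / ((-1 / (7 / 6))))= -2611 / 15 + 5 * sqrt(195) / 13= -168.70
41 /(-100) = -41 /100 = -0.41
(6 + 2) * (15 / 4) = 30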